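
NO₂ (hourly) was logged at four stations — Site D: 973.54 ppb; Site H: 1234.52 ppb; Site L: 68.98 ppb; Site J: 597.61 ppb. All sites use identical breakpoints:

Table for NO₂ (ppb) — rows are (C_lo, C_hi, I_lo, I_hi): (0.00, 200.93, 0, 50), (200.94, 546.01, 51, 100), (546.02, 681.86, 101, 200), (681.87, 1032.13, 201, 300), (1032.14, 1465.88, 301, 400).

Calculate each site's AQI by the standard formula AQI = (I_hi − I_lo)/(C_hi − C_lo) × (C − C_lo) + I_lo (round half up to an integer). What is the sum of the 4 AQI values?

Site D 973.54: bracket 681.87–1032.13 → index 201–300; slope 99/350.26, offset 291.67.
AQI = 201 + 99/350.26·291.67 ≈ 283.44 ⇒ 283.
Site H: row 1032.14–1465.88 (AQI 301–400). (400−301)·(1234.52−1032.14)/(1465.88−1032.14) + 301 = 99·202.38/433.74 + 301 ≈ 347.19 → 347.
Site L 68.98: bracket 0.00–200.93 → index 0–50; slope 50/200.93, offset 68.98.
AQI = 0 + 50/200.93·68.98 ≈ 17.17 ⇒ 17.
Site J: 597.61 ∈ [546.02, 681.86] ↔ index [101, 200].
101 + (597.61−546.02)·(200−101)/(681.86−546.02) = 101 + 51.59·99/135.84 ≈ 138.60, so AQI = 139.
AQIs: Site D=283, Site H=347, Site L=17, Site J=139. Sum = 283 + 347 + 17 + 139 = 786.

786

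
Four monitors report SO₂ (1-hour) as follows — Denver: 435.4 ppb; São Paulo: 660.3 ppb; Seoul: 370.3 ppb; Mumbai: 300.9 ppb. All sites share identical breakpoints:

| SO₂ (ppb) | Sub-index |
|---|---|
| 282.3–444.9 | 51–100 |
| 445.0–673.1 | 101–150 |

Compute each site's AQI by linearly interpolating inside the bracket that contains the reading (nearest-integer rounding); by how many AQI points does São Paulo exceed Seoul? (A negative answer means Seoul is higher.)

Denver: row 282.3–444.9 (AQI 51–100). (100−51)·(435.4−282.3)/(444.9−282.3) + 51 = 49·153.1/162.6 + 51 ≈ 97.14 → 97.
São Paulo 660.3: bracket 445.0–673.1 → index 101–150; slope 49/228.1, offset 215.3.
AQI = 101 + 49/228.1·215.3 ≈ 147.25 ⇒ 147.
Seoul: 370.3 lies in 282.3–444.9, so I_lo=51, I_hi=100, C_lo=282.3, C_hi=444.9.
(100−51)/(444.9−282.3) × (370.3−282.3) + 51 = 49/162.6 × 88.0 + 51 ≈ 77.52 → 78.
Mumbai: 300.9 lies in 282.3–444.9, so I_lo=51, I_hi=100, C_lo=282.3, C_hi=444.9.
(100−51)/(444.9−282.3) × (300.9−282.3) + 51 = 49/162.6 × 18.6 + 51 ≈ 56.61 → 57.
AQIs: Denver=97, São Paulo=147, Seoul=78, Mumbai=57. São Paulo (147) − Seoul (78) = 69.

69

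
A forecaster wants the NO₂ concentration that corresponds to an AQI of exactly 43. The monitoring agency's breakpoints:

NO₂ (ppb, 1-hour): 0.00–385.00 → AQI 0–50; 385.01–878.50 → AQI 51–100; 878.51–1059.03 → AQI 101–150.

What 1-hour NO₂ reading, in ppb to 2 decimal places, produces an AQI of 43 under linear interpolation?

331.10

AQI 43 lies in the 0–50 band, which corresponds to 0.00–385.00 ppb.
C = 0.00 + (43−0)×(385.00−0.00)/(50−0) = 0.00 + 43×385.00/50 ≈ 331.1000 ppb → 331.10 ppb to 2 dp.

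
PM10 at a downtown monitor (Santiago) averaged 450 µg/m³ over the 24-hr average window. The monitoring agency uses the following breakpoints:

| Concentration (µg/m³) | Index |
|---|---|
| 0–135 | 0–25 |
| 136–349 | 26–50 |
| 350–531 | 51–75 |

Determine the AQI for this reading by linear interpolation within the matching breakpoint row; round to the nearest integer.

PM10: 450 lies in 350–531, so I_lo=51, I_hi=75, C_lo=350, C_hi=531.
(75−51)/(531−350) × (450−350) + 51 = 24/181 × 100 + 51 ≈ 64.26 → 64.

64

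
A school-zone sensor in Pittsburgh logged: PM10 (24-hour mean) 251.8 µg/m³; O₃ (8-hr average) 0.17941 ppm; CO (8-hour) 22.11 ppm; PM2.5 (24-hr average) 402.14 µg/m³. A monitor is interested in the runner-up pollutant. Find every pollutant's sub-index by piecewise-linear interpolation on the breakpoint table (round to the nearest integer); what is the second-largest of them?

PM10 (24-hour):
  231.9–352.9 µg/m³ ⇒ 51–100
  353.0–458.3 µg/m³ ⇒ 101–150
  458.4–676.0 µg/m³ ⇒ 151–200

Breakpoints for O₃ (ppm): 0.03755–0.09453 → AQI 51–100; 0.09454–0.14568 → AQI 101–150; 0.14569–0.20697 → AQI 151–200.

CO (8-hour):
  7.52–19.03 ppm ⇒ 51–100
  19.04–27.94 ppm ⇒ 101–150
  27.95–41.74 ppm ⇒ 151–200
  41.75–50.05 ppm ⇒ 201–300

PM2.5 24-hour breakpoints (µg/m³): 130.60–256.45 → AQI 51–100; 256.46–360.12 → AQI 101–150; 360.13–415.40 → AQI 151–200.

178

PM10: 251.8 ∈ [231.9, 352.9] ↔ index [51, 100].
51 + (251.8−231.9)·(100−51)/(352.9−231.9) = 51 + 19.9·49/121.0 ≈ 59.06, so AQI = 59.
O₃: 0.17941 lies in 0.14569–0.20697, so I_lo=151, I_hi=200, C_lo=0.14569, C_hi=0.20697.
(200−151)/(0.20697−0.14569) × (0.17941−0.14569) + 151 = 49/0.06128 × 0.03372 + 151 ≈ 177.96 → 178.
CO: row 19.04–27.94 (AQI 101–150). (150−101)·(22.11−19.04)/(27.94−19.04) + 101 = 49·3.07/8.90 + 101 ≈ 117.90 → 118.
PM2.5: 402.14 ∈ [360.13, 415.40] ↔ index [151, 200].
151 + (402.14−360.13)·(200−151)/(415.40−360.13) = 151 + 42.01·49/55.27 ≈ 188.24, so AQI = 188.
Sub-indices: PM10→59, O₃→178, CO→118, PM2.5→188. Ranked high→low: 188, 178, 118, 59. Second-highest sub-index = 178.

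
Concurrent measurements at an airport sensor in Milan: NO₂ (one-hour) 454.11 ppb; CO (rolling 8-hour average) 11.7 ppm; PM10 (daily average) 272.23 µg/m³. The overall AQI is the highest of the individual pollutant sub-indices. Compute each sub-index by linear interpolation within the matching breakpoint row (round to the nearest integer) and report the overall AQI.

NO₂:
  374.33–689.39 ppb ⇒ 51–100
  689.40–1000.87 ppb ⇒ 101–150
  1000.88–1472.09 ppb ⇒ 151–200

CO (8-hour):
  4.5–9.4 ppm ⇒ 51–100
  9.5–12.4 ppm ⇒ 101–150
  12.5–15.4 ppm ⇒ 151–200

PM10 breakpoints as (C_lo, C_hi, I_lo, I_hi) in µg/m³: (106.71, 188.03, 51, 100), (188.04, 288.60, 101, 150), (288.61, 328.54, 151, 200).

NO₂: row 374.33–689.39 (AQI 51–100). (100−51)·(454.11−374.33)/(689.39−374.33) + 51 = 49·79.78/315.06 + 51 ≈ 63.41 → 63.
CO: 11.7 ∈ [9.5, 12.4] ↔ index [101, 150].
101 + (11.7−9.5)·(150−101)/(12.4−9.5) = 101 + 2.2·49/2.9 ≈ 138.17, so AQI = 138.
PM10 272.23: bracket 188.04–288.60 → index 101–150; slope 49/100.56, offset 84.19.
AQI = 101 + 49/100.56·84.19 ≈ 142.02 ⇒ 142.
Sub-indices: NO₂→63, CO→138, PM10→142. Overall AQI = max = 142; dominant pollutant is PM10.

142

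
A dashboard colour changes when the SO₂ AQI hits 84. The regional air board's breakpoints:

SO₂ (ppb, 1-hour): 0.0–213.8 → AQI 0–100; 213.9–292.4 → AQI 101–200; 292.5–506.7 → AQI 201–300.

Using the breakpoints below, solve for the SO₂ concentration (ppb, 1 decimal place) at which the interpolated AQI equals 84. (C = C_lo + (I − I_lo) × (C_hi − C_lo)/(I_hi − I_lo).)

179.6

AQI 84 lies in the 0–100 band, which corresponds to 0.0–213.8 ppb.
C = 0.0 + (84−0)×(213.8−0.0)/(100−0) = 0.0 + 84×213.8/100 ≈ 179.592 ppb → 179.6 ppb to 1 dp.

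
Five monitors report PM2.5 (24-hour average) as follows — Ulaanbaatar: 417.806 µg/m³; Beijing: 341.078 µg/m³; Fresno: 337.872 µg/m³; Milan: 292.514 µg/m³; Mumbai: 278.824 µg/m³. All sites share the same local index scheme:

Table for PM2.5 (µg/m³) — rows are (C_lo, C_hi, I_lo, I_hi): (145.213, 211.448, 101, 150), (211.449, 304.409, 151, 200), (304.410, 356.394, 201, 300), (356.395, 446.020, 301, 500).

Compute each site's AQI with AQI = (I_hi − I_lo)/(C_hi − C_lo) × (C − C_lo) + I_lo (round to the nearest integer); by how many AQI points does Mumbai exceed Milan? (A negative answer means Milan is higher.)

-7

Ulaanbaatar: row 356.395–446.020 (AQI 301–500). (500−301)·(417.806−356.395)/(446.020−356.395) + 301 = 199·61.411/89.625 + 301 ≈ 437.35 → 437.
Beijing 341.078: bracket 304.410–356.394 → index 201–300; slope 99/51.984, offset 36.668.
AQI = 201 + 99/51.984·36.668 ≈ 270.83 ⇒ 271.
Fresno: row 304.410–356.394 (AQI 201–300). (300−201)·(337.872−304.410)/(356.394−304.410) + 201 = 99·33.462/51.984 + 201 ≈ 264.73 → 265.
Milan: row 211.449–304.409 (AQI 151–200). (200−151)·(292.514−211.449)/(304.409−211.449) + 151 = 49·81.065/92.960 + 151 ≈ 193.73 → 194.
Mumbai: row 211.449–304.409 (AQI 151–200). (200−151)·(278.824−211.449)/(304.409−211.449) + 151 = 49·67.375/92.960 + 151 ≈ 186.51 → 187.
AQIs: Ulaanbaatar=437, Beijing=271, Fresno=265, Milan=194, Mumbai=187. Mumbai (187) − Milan (194) = -7.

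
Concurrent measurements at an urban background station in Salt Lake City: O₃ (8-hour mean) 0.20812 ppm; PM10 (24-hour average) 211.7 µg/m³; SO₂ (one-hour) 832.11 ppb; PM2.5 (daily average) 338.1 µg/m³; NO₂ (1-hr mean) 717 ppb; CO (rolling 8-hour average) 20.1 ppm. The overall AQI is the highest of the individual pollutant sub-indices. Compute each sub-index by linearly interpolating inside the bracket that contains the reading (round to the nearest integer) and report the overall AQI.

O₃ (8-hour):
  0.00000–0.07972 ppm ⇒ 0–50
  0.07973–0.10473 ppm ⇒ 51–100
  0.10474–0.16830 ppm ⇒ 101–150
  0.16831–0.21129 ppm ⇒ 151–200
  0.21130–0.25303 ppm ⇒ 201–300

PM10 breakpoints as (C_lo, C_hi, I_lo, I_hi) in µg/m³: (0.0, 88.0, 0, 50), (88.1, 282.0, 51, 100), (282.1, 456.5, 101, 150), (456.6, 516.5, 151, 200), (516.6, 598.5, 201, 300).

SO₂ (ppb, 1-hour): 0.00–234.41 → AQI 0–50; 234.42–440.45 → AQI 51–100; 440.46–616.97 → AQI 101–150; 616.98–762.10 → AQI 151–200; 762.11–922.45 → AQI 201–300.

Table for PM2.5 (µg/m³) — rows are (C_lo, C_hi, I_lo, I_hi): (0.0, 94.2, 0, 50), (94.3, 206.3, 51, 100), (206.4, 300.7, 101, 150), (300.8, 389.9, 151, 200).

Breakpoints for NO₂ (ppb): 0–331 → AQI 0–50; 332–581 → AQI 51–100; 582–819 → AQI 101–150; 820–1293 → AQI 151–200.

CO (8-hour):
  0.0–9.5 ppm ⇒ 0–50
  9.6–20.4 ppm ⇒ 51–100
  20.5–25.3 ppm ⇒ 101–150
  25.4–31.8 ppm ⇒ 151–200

244

O₃: 0.20812 ∈ [0.16831, 0.21129] ↔ index [151, 200].
151 + (0.20812−0.16831)·(200−151)/(0.21129−0.16831) = 151 + 0.03981·49/0.04298 ≈ 196.39, so AQI = 196.
PM10: row 88.1–282.0 (AQI 51–100). (100−51)·(211.7−88.1)/(282.0−88.1) + 51 = 49·123.6/193.9 + 51 ≈ 82.23 → 82.
SO₂: 832.11 lies in 762.11–922.45, so I_lo=201, I_hi=300, C_lo=762.11, C_hi=922.45.
(300−201)/(922.45−762.11) × (832.11−762.11) + 201 = 99/160.34 × 70.00 + 201 ≈ 244.22 → 244.
PM2.5: 338.1 lies in 300.8–389.9, so I_lo=151, I_hi=200, C_lo=300.8, C_hi=389.9.
(200−151)/(389.9−300.8) × (338.1−300.8) + 151 = 49/89.1 × 37.3 + 151 ≈ 171.51 → 172.
NO₂ 717: bracket 582–819 → index 101–150; slope 49/237, offset 135.
AQI = 101 + 49/237·135 ≈ 128.91 ⇒ 129.
CO 20.1: bracket 9.6–20.4 → index 51–100; slope 49/10.8, offset 10.5.
AQI = 51 + 49/10.8·10.5 ≈ 98.64 ⇒ 99.
Sub-indices: O₃→196, PM10→82, SO₂→244, PM2.5→172, NO₂→129, CO→99. Overall AQI = max = 244; dominant pollutant is SO₂.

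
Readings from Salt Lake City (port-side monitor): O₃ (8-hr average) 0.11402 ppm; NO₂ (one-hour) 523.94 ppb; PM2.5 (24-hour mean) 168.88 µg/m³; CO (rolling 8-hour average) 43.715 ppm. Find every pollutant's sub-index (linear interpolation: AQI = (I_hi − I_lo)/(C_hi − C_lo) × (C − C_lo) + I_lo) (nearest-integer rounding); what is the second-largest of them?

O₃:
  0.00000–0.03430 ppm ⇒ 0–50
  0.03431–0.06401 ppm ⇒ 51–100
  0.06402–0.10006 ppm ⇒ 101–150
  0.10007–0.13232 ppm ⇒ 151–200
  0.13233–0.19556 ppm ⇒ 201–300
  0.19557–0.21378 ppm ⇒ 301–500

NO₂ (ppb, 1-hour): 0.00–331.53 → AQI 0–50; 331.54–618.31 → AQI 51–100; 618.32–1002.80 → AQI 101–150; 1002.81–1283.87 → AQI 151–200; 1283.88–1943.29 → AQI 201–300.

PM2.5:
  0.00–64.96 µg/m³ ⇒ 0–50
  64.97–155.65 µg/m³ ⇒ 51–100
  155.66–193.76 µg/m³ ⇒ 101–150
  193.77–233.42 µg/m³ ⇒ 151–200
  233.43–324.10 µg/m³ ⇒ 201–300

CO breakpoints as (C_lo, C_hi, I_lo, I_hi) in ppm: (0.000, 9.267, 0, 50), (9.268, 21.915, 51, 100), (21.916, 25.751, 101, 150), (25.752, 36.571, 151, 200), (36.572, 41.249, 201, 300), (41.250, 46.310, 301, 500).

O₃: 0.11402 lies in 0.10007–0.13232, so I_lo=151, I_hi=200, C_lo=0.10007, C_hi=0.13232.
(200−151)/(0.13232−0.10007) × (0.11402−0.10007) + 151 = 49/0.03225 × 0.01395 + 151 ≈ 172.20 → 172.
NO₂: 523.94 lies in 331.54–618.31, so I_lo=51, I_hi=100, C_lo=331.54, C_hi=618.31.
(100−51)/(618.31−331.54) × (523.94−331.54) + 51 = 49/286.77 × 192.40 + 51 ≈ 83.88 → 84.
PM2.5: 168.88 lies in 155.66–193.76, so I_lo=101, I_hi=150, C_lo=155.66, C_hi=193.76.
(150−101)/(193.76−155.66) × (168.88−155.66) + 101 = 49/38.10 × 13.22 + 101 ≈ 118.00 → 118.
CO: 43.715 lies in 41.250–46.310, so I_lo=301, I_hi=500, C_lo=41.250, C_hi=46.310.
(500−301)/(46.310−41.250) × (43.715−41.250) + 301 = 199/5.060 × 2.465 + 301 ≈ 397.94 → 398.
Sub-indices: O₃→172, NO₂→84, PM2.5→118, CO→398. Ranked high→low: 398, 172, 118, 84. Second-highest sub-index = 172.

172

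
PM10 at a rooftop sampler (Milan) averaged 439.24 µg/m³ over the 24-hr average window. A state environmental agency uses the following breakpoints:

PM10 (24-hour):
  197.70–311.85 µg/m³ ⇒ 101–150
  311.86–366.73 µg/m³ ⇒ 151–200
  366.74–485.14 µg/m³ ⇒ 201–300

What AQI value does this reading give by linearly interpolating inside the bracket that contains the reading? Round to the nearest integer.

PM10: row 366.74–485.14 (AQI 201–300). (300−201)·(439.24−366.74)/(485.14−366.74) + 201 = 99·72.50/118.40 + 201 ≈ 261.62 → 262.

262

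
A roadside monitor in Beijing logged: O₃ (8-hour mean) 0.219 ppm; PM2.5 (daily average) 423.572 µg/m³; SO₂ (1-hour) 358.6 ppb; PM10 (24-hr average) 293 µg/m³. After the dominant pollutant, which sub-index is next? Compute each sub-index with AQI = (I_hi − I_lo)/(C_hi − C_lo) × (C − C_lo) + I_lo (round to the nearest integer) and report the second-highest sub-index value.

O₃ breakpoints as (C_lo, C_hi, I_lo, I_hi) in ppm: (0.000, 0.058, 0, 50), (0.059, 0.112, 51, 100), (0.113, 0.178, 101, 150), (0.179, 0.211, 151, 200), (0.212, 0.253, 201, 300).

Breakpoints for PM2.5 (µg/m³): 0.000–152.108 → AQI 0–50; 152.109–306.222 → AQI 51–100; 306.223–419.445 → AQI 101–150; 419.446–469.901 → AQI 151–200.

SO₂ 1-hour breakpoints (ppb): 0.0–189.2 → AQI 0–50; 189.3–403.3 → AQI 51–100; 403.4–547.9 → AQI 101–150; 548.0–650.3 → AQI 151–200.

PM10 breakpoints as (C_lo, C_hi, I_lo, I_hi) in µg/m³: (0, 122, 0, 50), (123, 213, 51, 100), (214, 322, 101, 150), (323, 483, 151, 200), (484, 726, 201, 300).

155

O₃: 0.219 lies in 0.212–0.253, so I_lo=201, I_hi=300, C_lo=0.212, C_hi=0.253.
(300−201)/(0.253−0.212) × (0.219−0.212) + 201 = 99/0.041 × 0.007 + 201 ≈ 217.90 → 218.
PM2.5: row 419.446–469.901 (AQI 151–200). (200−151)·(423.572−419.446)/(469.901−419.446) + 151 = 49·4.126/50.455 + 151 ≈ 155.01 → 155.
SO₂: 358.6 ∈ [189.3, 403.3] ↔ index [51, 100].
51 + (358.6−189.3)·(100−51)/(403.3−189.3) = 51 + 169.3·49/214.0 ≈ 89.76, so AQI = 90.
PM10: row 214–322 (AQI 101–150). (150−101)·(293−214)/(322−214) + 101 = 49·79/108 + 101 ≈ 136.84 → 137.
Sub-indices: O₃→218, PM2.5→155, SO₂→90, PM10→137. Ranked high→low: 218, 155, 137, 90. Second-highest sub-index = 155.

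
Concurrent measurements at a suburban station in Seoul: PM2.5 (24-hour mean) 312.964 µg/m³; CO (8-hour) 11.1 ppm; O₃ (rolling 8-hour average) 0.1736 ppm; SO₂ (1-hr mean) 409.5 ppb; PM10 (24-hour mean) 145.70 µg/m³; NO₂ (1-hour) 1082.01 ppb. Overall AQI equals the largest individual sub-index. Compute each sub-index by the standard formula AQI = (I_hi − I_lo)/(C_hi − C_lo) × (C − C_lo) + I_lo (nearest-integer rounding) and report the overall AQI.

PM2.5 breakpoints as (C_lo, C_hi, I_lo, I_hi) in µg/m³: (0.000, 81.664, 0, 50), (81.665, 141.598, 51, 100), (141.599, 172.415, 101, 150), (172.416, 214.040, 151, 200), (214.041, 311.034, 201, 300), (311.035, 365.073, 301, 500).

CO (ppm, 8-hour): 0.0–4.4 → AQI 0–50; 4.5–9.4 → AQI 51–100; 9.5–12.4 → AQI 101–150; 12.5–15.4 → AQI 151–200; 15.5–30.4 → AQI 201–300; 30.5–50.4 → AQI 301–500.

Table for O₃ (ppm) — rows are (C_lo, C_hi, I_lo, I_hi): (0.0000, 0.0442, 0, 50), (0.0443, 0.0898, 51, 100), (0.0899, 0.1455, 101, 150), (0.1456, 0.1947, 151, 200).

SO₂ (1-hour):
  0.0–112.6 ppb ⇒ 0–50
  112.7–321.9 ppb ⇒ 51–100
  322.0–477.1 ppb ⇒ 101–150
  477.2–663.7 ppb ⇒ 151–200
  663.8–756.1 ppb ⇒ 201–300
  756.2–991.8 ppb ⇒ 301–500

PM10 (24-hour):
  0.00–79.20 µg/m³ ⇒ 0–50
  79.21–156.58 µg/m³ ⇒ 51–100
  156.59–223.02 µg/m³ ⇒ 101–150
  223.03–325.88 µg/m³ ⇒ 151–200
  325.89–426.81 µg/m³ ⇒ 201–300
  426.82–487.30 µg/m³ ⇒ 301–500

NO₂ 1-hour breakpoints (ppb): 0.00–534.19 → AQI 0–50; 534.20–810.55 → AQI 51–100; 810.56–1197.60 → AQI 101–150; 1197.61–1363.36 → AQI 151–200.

PM2.5: 312.964 lies in 311.035–365.073, so I_lo=301, I_hi=500, C_lo=311.035, C_hi=365.073.
(500−301)/(365.073−311.035) × (312.964−311.035) + 301 = 199/54.038 × 1.929 + 301 ≈ 308.10 → 308.
CO: 11.1 ∈ [9.5, 12.4] ↔ index [101, 150].
101 + (11.1−9.5)·(150−101)/(12.4−9.5) = 101 + 1.6·49/2.9 ≈ 128.03, so AQI = 128.
O₃: row 0.1456–0.1947 (AQI 151–200). (200−151)·(0.1736−0.1456)/(0.1947−0.1456) + 151 = 49·0.0280/0.0491 + 151 ≈ 178.94 → 179.
SO₂: 409.5 lies in 322.0–477.1, so I_lo=101, I_hi=150, C_lo=322.0, C_hi=477.1.
(150−101)/(477.1−322.0) × (409.5−322.0) + 101 = 49/155.1 × 87.5 + 101 ≈ 128.64 → 129.
PM10: row 79.21–156.58 (AQI 51–100). (100−51)·(145.70−79.21)/(156.58−79.21) + 51 = 49·66.49/77.37 + 51 ≈ 93.11 → 93.
NO₂: 1082.01 ∈ [810.56, 1197.60] ↔ index [101, 150].
101 + (1082.01−810.56)·(150−101)/(1197.60−810.56) = 101 + 271.45·49/387.04 ≈ 135.37, so AQI = 135.
Sub-indices: PM2.5→308, CO→128, O₃→179, SO₂→129, PM10→93, NO₂→135. Overall AQI = max = 308; dominant pollutant is PM2.5.

308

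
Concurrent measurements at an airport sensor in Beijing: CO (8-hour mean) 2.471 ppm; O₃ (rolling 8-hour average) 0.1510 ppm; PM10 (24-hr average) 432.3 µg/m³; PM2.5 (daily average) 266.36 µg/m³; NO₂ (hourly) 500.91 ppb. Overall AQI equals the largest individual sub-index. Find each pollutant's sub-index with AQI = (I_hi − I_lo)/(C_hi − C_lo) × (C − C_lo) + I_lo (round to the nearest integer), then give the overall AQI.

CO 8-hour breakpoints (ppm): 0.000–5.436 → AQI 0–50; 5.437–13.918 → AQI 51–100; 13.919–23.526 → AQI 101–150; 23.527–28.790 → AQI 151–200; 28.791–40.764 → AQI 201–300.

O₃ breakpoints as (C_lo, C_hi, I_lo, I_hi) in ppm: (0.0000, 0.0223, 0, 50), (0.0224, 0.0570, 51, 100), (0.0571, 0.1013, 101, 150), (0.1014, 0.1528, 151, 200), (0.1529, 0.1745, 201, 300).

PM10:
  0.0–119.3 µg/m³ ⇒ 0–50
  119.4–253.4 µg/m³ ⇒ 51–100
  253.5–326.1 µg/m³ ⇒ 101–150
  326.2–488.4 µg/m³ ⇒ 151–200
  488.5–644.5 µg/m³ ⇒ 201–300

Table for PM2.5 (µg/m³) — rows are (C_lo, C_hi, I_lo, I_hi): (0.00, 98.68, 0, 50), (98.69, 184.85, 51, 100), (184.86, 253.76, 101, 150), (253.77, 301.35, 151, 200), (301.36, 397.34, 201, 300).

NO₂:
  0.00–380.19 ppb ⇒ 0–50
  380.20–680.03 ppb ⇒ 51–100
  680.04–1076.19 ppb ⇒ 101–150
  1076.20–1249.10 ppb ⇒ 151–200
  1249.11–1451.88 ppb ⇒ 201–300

198

CO: 2.471 lies in 0.000–5.436, so I_lo=0, I_hi=50, C_lo=0.000, C_hi=5.436.
(50−0)/(5.436−0.000) × (2.471−0.000) + 0 = 50/5.436 × 2.471 + 0 ≈ 22.73 → 23.
O₃: 0.1510 lies in 0.1014–0.1528, so I_lo=151, I_hi=200, C_lo=0.1014, C_hi=0.1528.
(200−151)/(0.1528−0.1014) × (0.1510−0.1014) + 151 = 49/0.0514 × 0.0496 + 151 ≈ 198.28 → 198.
PM10: 432.3 lies in 326.2–488.4, so I_lo=151, I_hi=200, C_lo=326.2, C_hi=488.4.
(200−151)/(488.4−326.2) × (432.3−326.2) + 151 = 49/162.2 × 106.1 + 151 ≈ 183.05 → 183.
PM2.5: 266.36 lies in 253.77–301.35, so I_lo=151, I_hi=200, C_lo=253.77, C_hi=301.35.
(200−151)/(301.35−253.77) × (266.36−253.77) + 151 = 49/47.58 × 12.59 + 151 ≈ 163.97 → 164.
NO₂: 500.91 lies in 380.20–680.03, so I_lo=51, I_hi=100, C_lo=380.20, C_hi=680.03.
(100−51)/(680.03−380.20) × (500.91−380.20) + 51 = 49/299.83 × 120.71 + 51 ≈ 70.73 → 71.
Sub-indices: CO→23, O₃→198, PM10→183, PM2.5→164, NO₂→71. Overall AQI = max = 198; dominant pollutant is O₃.
AQI 198: Unhealthy.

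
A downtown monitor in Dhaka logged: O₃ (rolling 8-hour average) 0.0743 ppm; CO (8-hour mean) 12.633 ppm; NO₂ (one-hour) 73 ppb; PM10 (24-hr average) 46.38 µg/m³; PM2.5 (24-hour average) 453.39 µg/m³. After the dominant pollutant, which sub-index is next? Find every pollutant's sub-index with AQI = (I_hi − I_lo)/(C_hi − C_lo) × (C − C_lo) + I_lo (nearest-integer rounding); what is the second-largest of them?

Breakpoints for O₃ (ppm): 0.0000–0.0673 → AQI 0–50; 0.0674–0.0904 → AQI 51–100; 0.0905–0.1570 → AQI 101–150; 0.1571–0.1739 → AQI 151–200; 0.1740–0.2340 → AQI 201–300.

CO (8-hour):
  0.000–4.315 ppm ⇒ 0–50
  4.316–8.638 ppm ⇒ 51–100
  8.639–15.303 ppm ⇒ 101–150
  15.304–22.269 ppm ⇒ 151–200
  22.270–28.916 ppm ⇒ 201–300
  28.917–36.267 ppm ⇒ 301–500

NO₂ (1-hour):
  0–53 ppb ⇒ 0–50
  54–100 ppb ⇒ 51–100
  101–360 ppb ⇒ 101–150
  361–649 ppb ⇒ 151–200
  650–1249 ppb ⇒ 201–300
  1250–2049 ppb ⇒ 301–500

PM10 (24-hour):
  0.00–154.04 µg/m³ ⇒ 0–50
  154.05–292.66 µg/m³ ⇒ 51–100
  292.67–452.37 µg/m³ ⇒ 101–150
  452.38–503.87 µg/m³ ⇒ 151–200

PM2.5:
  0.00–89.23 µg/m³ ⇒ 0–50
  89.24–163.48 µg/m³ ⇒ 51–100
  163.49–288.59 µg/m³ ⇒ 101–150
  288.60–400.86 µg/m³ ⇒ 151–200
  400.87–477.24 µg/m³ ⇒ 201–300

O₃: row 0.0674–0.0904 (AQI 51–100). (100−51)·(0.0743−0.0674)/(0.0904−0.0674) + 51 = 49·0.0069/0.0230 + 51 ≈ 65.70 → 66.
CO: 12.633 ∈ [8.639, 15.303] ↔ index [101, 150].
101 + (12.633−8.639)·(150−101)/(15.303−8.639) = 101 + 3.994·49/6.664 ≈ 130.37, so AQI = 130.
NO₂: row 54–100 (AQI 51–100). (100−51)·(73−54)/(100−54) + 51 = 49·19/46 + 51 ≈ 71.24 → 71.
PM10: 46.38 ∈ [0.00, 154.04] ↔ index [0, 50].
0 + (46.38−0.00)·(50−0)/(154.04−0.00) = 0 + 46.38·50/154.04 ≈ 15.05, so AQI = 15.
PM2.5 453.39: bracket 400.87–477.24 → index 201–300; slope 99/76.37, offset 52.52.
AQI = 201 + 99/76.37·52.52 ≈ 269.08 ⇒ 269.
Sub-indices: O₃→66, CO→130, NO₂→71, PM10→15, PM2.5→269. Ranked high→low: 269, 130, 71, 66, 15. Second-highest sub-index = 130.

130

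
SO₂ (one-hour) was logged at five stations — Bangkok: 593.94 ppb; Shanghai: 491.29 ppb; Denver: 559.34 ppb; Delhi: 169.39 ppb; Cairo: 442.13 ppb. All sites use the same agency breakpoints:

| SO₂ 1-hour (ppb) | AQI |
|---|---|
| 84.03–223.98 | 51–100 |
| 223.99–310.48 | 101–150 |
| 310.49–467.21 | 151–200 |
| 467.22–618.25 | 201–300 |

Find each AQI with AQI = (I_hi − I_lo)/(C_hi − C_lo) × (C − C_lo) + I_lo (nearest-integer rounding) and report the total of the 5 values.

Bangkok: 593.94 ∈ [467.22, 618.25] ↔ index [201, 300].
201 + (593.94−467.22)·(300−201)/(618.25−467.22) = 201 + 126.72·99/151.03 ≈ 284.06, so AQI = 284.
Shanghai: 491.29 ∈ [467.22, 618.25] ↔ index [201, 300].
201 + (491.29−467.22)·(300−201)/(618.25−467.22) = 201 + 24.07·99/151.03 ≈ 216.78, so AQI = 217.
Denver: 559.34 ∈ [467.22, 618.25] ↔ index [201, 300].
201 + (559.34−467.22)·(300−201)/(618.25−467.22) = 201 + 92.12·99/151.03 ≈ 261.38, so AQI = 261.
Delhi: 169.39 ∈ [84.03, 223.98] ↔ index [51, 100].
51 + (169.39−84.03)·(100−51)/(223.98−84.03) = 51 + 85.36·49/139.95 ≈ 80.89, so AQI = 81.
Cairo: 442.13 ∈ [310.49, 467.21] ↔ index [151, 200].
151 + (442.13−310.49)·(200−151)/(467.21−310.49) = 151 + 131.64·49/156.72 ≈ 192.16, so AQI = 192.
AQIs: Bangkok=284, Shanghai=217, Denver=261, Delhi=81, Cairo=192. Sum = 284 + 217 + 261 + 81 + 192 = 1035.

1035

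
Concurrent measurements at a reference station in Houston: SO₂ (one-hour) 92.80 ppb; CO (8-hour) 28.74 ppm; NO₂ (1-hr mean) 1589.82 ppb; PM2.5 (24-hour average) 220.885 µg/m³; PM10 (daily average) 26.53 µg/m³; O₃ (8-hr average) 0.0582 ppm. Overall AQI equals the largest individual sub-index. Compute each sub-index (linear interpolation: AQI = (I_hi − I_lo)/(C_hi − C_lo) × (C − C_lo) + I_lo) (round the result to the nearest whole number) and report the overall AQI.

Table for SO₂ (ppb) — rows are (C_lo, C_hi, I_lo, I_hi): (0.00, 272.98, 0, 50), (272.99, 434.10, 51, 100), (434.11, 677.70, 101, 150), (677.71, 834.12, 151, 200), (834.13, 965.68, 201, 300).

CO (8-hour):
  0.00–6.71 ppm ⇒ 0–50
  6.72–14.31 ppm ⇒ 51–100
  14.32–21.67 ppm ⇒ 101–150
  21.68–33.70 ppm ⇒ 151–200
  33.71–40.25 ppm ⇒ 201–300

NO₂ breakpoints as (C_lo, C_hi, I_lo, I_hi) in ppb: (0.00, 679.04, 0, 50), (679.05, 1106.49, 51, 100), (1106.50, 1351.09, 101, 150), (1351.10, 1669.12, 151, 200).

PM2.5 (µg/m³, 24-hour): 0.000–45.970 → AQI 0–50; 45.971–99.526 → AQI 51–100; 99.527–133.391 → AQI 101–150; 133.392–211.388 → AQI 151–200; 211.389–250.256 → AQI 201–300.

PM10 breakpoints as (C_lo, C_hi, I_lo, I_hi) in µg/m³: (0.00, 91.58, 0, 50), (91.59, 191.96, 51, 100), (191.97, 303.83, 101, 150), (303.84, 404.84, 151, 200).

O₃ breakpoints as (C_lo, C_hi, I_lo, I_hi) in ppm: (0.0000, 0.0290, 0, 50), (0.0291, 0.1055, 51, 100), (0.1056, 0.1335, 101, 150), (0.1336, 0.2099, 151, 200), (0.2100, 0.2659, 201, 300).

225

SO₂: 92.80 lies in 0.00–272.98, so I_lo=0, I_hi=50, C_lo=0.00, C_hi=272.98.
(50−0)/(272.98−0.00) × (92.80−0.00) + 0 = 50/272.98 × 92.80 + 0 ≈ 17.00 → 17.
CO: 28.74 ∈ [21.68, 33.70] ↔ index [151, 200].
151 + (28.74−21.68)·(200−151)/(33.70−21.68) = 151 + 7.06·49/12.02 ≈ 179.78, so AQI = 180.
NO₂: 1589.82 ∈ [1351.10, 1669.12] ↔ index [151, 200].
151 + (1589.82−1351.10)·(200−151)/(1669.12−1351.10) = 151 + 238.72·49/318.02 ≈ 187.78, so AQI = 188.
PM2.5: 220.885 lies in 211.389–250.256, so I_lo=201, I_hi=300, C_lo=211.389, C_hi=250.256.
(300−201)/(250.256−211.389) × (220.885−211.389) + 201 = 99/38.867 × 9.496 + 201 ≈ 225.19 → 225.
PM10: row 0.00–91.58 (AQI 0–50). (50−0)·(26.53−0.00)/(91.58−0.00) + 0 = 50·26.53/91.58 + 0 ≈ 14.48 → 14.
O₃: 0.0582 lies in 0.0291–0.1055, so I_lo=51, I_hi=100, C_lo=0.0291, C_hi=0.1055.
(100−51)/(0.1055−0.0291) × (0.0582−0.0291) + 51 = 49/0.0764 × 0.0291 + 51 ≈ 69.66 → 70.
Sub-indices: SO₂→17, CO→180, NO₂→188, PM2.5→225, PM10→14, O₃→70. Overall AQI = max = 225; dominant pollutant is PM2.5.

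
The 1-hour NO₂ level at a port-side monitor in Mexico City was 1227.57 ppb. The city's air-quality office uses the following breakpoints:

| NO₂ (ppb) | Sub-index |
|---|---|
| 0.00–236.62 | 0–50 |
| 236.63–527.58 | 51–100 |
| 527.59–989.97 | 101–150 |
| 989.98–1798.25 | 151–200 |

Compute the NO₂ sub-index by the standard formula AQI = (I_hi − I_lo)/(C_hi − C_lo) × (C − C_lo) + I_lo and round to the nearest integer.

165

NO₂ 1227.57: bracket 989.98–1798.25 → index 151–200; slope 49/808.27, offset 237.59.
AQI = 151 + 49/808.27·237.59 ≈ 165.40 ⇒ 165.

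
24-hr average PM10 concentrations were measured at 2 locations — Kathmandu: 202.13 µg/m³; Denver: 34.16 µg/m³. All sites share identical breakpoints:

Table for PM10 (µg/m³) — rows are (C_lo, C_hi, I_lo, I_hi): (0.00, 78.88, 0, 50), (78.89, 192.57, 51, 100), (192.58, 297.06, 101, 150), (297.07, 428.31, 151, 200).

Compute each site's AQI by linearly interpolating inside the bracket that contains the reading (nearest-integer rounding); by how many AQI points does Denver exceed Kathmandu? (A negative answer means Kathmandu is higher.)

Kathmandu 202.13: bracket 192.58–297.06 → index 101–150; slope 49/104.48, offset 9.55.
AQI = 101 + 49/104.48·9.55 ≈ 105.48 ⇒ 105.
Denver: 34.16 lies in 0.00–78.88, so I_lo=0, I_hi=50, C_lo=0.00, C_hi=78.88.
(50−0)/(78.88−0.00) × (34.16−0.00) + 0 = 50/78.88 × 34.16 + 0 ≈ 21.65 → 22.
AQIs: Kathmandu=105, Denver=22. Denver (22) − Kathmandu (105) = -83.

-83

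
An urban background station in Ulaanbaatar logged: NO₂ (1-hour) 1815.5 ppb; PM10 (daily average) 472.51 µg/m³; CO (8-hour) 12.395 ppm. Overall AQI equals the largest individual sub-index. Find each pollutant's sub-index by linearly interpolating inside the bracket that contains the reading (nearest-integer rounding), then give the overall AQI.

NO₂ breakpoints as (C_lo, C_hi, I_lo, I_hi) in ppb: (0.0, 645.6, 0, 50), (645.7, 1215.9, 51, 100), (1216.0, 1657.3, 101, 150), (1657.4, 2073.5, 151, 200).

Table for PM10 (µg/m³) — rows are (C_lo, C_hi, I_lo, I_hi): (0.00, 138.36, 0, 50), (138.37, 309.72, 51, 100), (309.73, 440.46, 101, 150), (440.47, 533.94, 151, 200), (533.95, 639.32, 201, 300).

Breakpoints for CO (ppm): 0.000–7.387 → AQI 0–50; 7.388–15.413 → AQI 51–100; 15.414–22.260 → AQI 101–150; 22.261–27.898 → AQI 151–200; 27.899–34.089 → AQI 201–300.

NO₂: 1815.5 lies in 1657.4–2073.5, so I_lo=151, I_hi=200, C_lo=1657.4, C_hi=2073.5.
(200−151)/(2073.5−1657.4) × (1815.5−1657.4) + 151 = 49/416.1 × 158.1 + 151 ≈ 169.62 → 170.
PM10: row 440.47–533.94 (AQI 151–200). (200−151)·(472.51−440.47)/(533.94−440.47) + 151 = 49·32.04/93.47 + 151 ≈ 167.80 → 168.
CO: row 7.388–15.413 (AQI 51–100). (100−51)·(12.395−7.388)/(15.413−7.388) + 51 = 49·5.007/8.025 + 51 ≈ 81.57 → 82.
Sub-indices: NO₂→170, PM10→168, CO→82. Overall AQI = max = 170; dominant pollutant is NO₂.

170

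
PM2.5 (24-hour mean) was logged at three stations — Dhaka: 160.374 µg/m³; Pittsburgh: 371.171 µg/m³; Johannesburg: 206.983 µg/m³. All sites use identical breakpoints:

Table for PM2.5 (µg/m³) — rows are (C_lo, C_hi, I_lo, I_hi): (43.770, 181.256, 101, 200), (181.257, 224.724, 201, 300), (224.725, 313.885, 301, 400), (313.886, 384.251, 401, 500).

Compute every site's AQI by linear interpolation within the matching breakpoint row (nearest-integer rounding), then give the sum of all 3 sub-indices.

927

Dhaka: row 43.770–181.256 (AQI 101–200). (200−101)·(160.374−43.770)/(181.256−43.770) + 101 = 99·116.604/137.486 + 101 ≈ 184.96 → 185.
Pittsburgh: 371.171 ∈ [313.886, 384.251] ↔ index [401, 500].
401 + (371.171−313.886)·(500−401)/(384.251−313.886) = 401 + 57.285·99/70.365 ≈ 481.60, so AQI = 482.
Johannesburg: row 181.257–224.724 (AQI 201–300). (300−201)·(206.983−181.257)/(224.724−181.257) + 201 = 99·25.726/43.467 + 201 ≈ 259.59 → 260.
AQIs: Dhaka=185, Pittsburgh=482, Johannesburg=260. Sum = 185 + 482 + 260 = 927.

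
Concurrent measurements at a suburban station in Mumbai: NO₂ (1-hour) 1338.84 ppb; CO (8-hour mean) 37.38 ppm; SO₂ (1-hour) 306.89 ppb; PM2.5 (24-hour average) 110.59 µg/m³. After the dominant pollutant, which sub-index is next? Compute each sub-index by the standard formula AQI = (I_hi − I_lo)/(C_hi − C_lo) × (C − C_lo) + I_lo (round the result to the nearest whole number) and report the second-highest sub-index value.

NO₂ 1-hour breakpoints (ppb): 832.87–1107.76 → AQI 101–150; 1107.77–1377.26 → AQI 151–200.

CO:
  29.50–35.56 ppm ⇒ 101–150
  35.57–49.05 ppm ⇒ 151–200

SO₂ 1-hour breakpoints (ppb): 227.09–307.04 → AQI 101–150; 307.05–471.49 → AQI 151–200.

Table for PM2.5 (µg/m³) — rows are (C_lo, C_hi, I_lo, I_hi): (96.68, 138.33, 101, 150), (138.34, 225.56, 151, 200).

158

NO₂: row 1107.77–1377.26 (AQI 151–200). (200−151)·(1338.84−1107.77)/(1377.26−1107.77) + 151 = 49·231.07/269.49 + 151 ≈ 193.01 → 193.
CO: 37.38 ∈ [35.57, 49.05] ↔ index [151, 200].
151 + (37.38−35.57)·(200−151)/(49.05−35.57) = 151 + 1.81·49/13.48 ≈ 157.58, so AQI = 158.
SO₂: 306.89 ∈ [227.09, 307.04] ↔ index [101, 150].
101 + (306.89−227.09)·(150−101)/(307.04−227.09) = 101 + 79.80·49/79.95 ≈ 149.91, so AQI = 150.
PM2.5: 110.59 ∈ [96.68, 138.33] ↔ index [101, 150].
101 + (110.59−96.68)·(150−101)/(138.33−96.68) = 101 + 13.91·49/41.65 ≈ 117.36, so AQI = 117.
Sub-indices: NO₂→193, CO→158, SO₂→150, PM2.5→117. Ranked high→low: 193, 158, 150, 117. Second-highest sub-index = 158.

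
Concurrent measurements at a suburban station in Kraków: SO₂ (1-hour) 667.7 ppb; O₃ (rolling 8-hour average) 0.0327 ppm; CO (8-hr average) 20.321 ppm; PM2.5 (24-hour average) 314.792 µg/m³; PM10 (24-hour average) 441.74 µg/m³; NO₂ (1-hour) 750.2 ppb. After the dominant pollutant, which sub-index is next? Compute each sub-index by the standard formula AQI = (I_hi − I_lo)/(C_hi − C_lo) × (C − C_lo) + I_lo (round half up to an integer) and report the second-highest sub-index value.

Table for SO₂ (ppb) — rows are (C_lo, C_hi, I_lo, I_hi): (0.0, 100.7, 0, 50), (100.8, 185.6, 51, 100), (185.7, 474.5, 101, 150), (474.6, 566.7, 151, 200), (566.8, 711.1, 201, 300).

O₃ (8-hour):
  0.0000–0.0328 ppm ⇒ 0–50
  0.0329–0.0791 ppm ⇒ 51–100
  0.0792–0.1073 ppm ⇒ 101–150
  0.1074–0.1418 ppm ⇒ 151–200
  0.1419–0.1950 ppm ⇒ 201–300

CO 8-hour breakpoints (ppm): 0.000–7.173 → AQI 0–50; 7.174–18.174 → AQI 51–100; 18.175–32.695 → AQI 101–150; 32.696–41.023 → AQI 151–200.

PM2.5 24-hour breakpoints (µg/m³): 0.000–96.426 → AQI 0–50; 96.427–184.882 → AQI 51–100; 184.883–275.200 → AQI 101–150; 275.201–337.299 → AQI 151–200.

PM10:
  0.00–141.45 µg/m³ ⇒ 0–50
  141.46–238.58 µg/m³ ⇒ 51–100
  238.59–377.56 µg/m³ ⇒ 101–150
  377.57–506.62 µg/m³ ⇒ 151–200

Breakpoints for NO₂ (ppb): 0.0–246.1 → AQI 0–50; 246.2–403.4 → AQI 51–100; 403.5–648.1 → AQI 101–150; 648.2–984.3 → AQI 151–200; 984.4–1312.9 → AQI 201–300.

SO₂: row 566.8–711.1 (AQI 201–300). (300−201)·(667.7−566.8)/(711.1−566.8) + 201 = 99·100.9/144.3 + 201 ≈ 270.22 → 270.
O₃: 0.0327 lies in 0.0000–0.0328, so I_lo=0, I_hi=50, C_lo=0.0000, C_hi=0.0328.
(50−0)/(0.0328−0.0000) × (0.0327−0.0000) + 0 = 50/0.0328 × 0.0327 + 0 ≈ 49.85 → 50.
CO 20.321: bracket 18.175–32.695 → index 101–150; slope 49/14.520, offset 2.146.
AQI = 101 + 49/14.520·2.146 ≈ 108.24 ⇒ 108.
PM2.5: 314.792 ∈ [275.201, 337.299] ↔ index [151, 200].
151 + (314.792−275.201)·(200−151)/(337.299−275.201) = 151 + 39.591·49/62.098 ≈ 182.24, so AQI = 182.
PM10: 441.74 ∈ [377.57, 506.62] ↔ index [151, 200].
151 + (441.74−377.57)·(200−151)/(506.62−377.57) = 151 + 64.17·49/129.05 ≈ 175.37, so AQI = 175.
NO₂: 750.2 ∈ [648.2, 984.3] ↔ index [151, 200].
151 + (750.2−648.2)·(200−151)/(984.3−648.2) = 151 + 102.0·49/336.1 ≈ 165.87, so AQI = 166.
Sub-indices: SO₂→270, O₃→50, CO→108, PM2.5→182, PM10→175, NO₂→166. Ranked high→low: 270, 182, 175, 166, 108, 50. Second-highest sub-index = 182.

182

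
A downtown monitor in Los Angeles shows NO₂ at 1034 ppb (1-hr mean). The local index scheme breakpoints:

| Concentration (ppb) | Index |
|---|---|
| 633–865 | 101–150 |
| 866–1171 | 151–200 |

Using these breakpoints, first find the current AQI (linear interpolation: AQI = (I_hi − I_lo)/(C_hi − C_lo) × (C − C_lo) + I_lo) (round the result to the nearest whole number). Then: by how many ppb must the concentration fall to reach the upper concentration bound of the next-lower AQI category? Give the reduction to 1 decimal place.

169.0

NO₂ 1034: bracket 866–1171 → index 151–200; slope 49/305, offset 168.
AQI = 151 + 49/305·168 ≈ 177.99 ⇒ 178.
Current AQI 178 is in the Unhealthy range (151–200). The next-lower category tops out at AQI 150, whose upper concentration bound is 865 ppb.
Reduction needed = 1034 − 865 = 169.0 ppb.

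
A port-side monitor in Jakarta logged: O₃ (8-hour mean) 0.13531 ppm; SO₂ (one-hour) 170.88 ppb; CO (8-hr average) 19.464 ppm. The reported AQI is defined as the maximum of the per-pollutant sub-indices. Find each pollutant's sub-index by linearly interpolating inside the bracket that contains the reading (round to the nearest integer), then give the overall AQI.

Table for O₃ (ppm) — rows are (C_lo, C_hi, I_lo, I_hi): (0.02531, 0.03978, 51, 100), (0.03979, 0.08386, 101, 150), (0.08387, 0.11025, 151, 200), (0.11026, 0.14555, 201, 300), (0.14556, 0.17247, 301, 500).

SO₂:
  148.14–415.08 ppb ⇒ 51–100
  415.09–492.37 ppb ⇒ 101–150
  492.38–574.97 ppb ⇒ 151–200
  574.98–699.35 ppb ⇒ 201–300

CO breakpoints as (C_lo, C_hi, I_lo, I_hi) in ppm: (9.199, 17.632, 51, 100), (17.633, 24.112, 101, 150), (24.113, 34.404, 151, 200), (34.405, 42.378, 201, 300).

271

O₃: 0.13531 ∈ [0.11026, 0.14555] ↔ index [201, 300].
201 + (0.13531−0.11026)·(300−201)/(0.14555−0.11026) = 201 + 0.02505·99/0.03529 ≈ 271.27, so AQI = 271.
SO₂: row 148.14–415.08 (AQI 51–100). (100−51)·(170.88−148.14)/(415.08−148.14) + 51 = 49·22.74/266.94 + 51 ≈ 55.17 → 55.
CO: 19.464 ∈ [17.633, 24.112] ↔ index [101, 150].
101 + (19.464−17.633)·(150−101)/(24.112−17.633) = 101 + 1.831·49/6.479 ≈ 114.85, so AQI = 115.
Sub-indices: O₃→271, SO₂→55, CO→115. Overall AQI = max = 271; dominant pollutant is O₃.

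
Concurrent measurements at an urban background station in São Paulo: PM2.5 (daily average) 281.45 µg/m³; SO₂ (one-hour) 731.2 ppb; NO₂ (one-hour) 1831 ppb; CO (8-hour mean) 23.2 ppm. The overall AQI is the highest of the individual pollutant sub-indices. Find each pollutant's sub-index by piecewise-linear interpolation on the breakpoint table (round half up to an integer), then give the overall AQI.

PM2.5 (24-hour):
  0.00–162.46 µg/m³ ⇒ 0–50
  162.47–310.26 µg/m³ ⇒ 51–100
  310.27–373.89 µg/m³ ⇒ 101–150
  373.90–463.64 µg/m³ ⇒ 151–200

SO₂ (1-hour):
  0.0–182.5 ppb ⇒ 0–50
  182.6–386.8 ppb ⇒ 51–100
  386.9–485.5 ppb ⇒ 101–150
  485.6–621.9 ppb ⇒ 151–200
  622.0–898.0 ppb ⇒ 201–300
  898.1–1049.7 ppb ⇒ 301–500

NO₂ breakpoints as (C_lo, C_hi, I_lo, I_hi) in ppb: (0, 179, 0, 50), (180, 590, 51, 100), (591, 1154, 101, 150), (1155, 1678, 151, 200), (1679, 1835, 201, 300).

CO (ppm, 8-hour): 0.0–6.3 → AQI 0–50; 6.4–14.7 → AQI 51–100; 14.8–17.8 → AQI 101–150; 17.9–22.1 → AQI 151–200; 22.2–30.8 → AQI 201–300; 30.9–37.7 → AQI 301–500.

PM2.5: 281.45 lies in 162.47–310.26, so I_lo=51, I_hi=100, C_lo=162.47, C_hi=310.26.
(100−51)/(310.26−162.47) × (281.45−162.47) + 51 = 49/147.79 × 118.98 + 51 ≈ 90.45 → 90.
SO₂: 731.2 lies in 622.0–898.0, so I_lo=201, I_hi=300, C_lo=622.0, C_hi=898.0.
(300−201)/(898.0−622.0) × (731.2−622.0) + 201 = 99/276.0 × 109.2 + 201 ≈ 240.17 → 240.
NO₂: 1831 lies in 1679–1835, so I_lo=201, I_hi=300, C_lo=1679, C_hi=1835.
(300−201)/(1835−1679) × (1831−1679) + 201 = 99/156 × 152 + 201 ≈ 297.46 → 297.
CO: 23.2 lies in 22.2–30.8, so I_lo=201, I_hi=300, C_lo=22.2, C_hi=30.8.
(300−201)/(30.8−22.2) × (23.2−22.2) + 201 = 99/8.6 × 1.0 + 201 ≈ 212.51 → 213.
Sub-indices: PM2.5→90, SO₂→240, NO₂→297, CO→213. Overall AQI = max = 297; dominant pollutant is NO₂.
AQI 297: Very Unhealthy.

297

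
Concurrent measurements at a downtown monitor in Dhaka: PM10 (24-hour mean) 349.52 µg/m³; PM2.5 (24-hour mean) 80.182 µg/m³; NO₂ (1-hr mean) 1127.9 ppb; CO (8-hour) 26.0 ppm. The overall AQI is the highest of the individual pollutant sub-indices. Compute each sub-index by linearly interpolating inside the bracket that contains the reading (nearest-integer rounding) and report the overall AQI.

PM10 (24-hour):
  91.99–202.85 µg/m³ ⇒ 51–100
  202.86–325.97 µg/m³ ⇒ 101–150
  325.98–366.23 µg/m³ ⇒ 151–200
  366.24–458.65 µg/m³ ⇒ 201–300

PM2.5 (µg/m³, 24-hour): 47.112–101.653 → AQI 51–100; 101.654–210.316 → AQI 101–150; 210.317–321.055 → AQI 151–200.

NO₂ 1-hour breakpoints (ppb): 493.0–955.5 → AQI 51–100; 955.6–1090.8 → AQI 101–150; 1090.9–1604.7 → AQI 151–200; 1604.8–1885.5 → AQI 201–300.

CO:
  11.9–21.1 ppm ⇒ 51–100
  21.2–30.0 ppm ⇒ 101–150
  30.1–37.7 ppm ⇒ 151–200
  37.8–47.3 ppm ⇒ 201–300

180

PM10 349.52: bracket 325.98–366.23 → index 151–200; slope 49/40.25, offset 23.54.
AQI = 151 + 49/40.25·23.54 ≈ 179.66 ⇒ 180.
PM2.5: row 47.112–101.653 (AQI 51–100). (100−51)·(80.182−47.112)/(101.653−47.112) + 51 = 49·33.070/54.541 + 51 ≈ 80.71 → 81.
NO₂: row 1090.9–1604.7 (AQI 151–200). (200−151)·(1127.9−1090.9)/(1604.7−1090.9) + 151 = 49·37.0/513.8 + 151 ≈ 154.53 → 155.
CO: 26.0 lies in 21.2–30.0, so I_lo=101, I_hi=150, C_lo=21.2, C_hi=30.0.
(150−101)/(30.0−21.2) × (26.0−21.2) + 101 = 49/8.8 × 4.8 + 101 ≈ 127.73 → 128.
Sub-indices: PM10→180, PM2.5→81, NO₂→155, CO→128. Overall AQI = max = 180; dominant pollutant is PM10.
AQI 180: Unhealthy.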